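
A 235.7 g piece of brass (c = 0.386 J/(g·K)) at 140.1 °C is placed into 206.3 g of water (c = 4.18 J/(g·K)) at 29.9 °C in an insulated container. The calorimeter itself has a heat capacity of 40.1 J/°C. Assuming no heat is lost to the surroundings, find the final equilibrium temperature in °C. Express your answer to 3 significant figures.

T_f = 40.0 °C

Heat lost by brass = heat gained by water + calorimeter.
(235.7)(0.386)(140.1 − T) = [(206.3)(4.18) + 40.1](T − 29.9)
90.9802 (140.1 − T) = 902.434 (T − 29.9)
12746 − 90.9802 T = 902.434 T − 26983
39729 = 993.4142 T
T = 39.99 °C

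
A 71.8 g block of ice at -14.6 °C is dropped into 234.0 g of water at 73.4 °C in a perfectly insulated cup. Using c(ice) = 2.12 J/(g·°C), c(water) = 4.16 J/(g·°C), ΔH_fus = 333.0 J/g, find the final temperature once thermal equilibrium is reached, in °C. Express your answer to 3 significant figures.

Heat to bring ice to 0 °C and melt it: q₁ = 71.8×2.12×14.6 + 71.8×333.0 = 26132 J
Heat the water can supply cooling to 0 °C: 234.0×4.16×73.4 = 71450.5 J > q₁, so all ice melts.
Energy balance: 234.0×4.16×(73.4 − T) = 26132 + 71.8×4.16×(T − 0)
973.44(73.4 − T) = 26132 + 298.688 T
71450.5 − 26132 = 1272.128 T
T = 45318.5 / 1272.128 = 35.62 °C

T_f = 35.6 °C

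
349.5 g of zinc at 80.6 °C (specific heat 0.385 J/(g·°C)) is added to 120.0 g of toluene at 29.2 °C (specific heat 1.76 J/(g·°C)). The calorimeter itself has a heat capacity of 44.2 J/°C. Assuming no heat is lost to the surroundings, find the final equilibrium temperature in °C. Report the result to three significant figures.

T_f = 46.9 °C

Heat lost by zinc = heat gained by toluene + calorimeter.
(349.5)(0.385)(80.6 − T) = [(120.0)(1.76) + 44.2](T − 29.2)
134.5575 (80.6 − T) = 255.4 (T − 29.2)
10845 − 134.5575 T = 255.4 T − 7457.7
18302.7 = 389.9575 T
T = 46.94 °C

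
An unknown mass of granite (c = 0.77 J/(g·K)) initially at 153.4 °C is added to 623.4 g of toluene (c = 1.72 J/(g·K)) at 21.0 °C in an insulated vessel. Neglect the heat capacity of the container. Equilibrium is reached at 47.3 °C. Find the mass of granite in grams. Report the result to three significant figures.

m = 345 g

q_gained = (623.4 × 1.72) × (47.3 − 21.0) = 28200 J
q_lost = m × 0.77 × (153.4 − 47.3) = 81.697 m
m = 28200 / 81.697 = 345 g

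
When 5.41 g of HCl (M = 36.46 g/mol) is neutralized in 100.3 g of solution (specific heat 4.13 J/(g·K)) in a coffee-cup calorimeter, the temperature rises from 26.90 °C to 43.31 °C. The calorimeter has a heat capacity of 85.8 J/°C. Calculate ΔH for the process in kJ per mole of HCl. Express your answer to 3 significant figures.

ΔH = -55.3 kJ/mol

|ΔT| = |43.31 − 26.90| = 16.41 °C
|q_surr| = (100.3 × 4.13 + 85.8) × 16.41 = 500.039 × 16.41 = 8206 J
n(HCl) = 5.41 / 36.46 = 0.1484 mol
Temperature rose, so q_rxn = −|q_surr| = -8.206 kJ
ΔH = q_rxn / n = -55.30 kJ/mol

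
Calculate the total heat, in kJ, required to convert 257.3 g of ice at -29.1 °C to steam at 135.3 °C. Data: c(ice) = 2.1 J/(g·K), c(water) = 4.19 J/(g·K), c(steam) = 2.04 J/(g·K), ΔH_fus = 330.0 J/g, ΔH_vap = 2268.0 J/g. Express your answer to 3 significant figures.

q = 811 kJ

q1 (heat ice -29.1→0.0 °C): 257.3 × 2.1 × 29.1 = 15724 J
q2 (melt at 0 °C): 257.3 × 330.0 = 84909 J
q3 (heat water 0.0→100.0 °C): 257.3 × 4.19 × 100.0 = 107809 J
q4 (vaporize at 100 °C): 257.3 × 2268.0 = 583556 J
q5 (heat steam 100.0→135.3 °C): 257.3 × 2.04 × 35.3 = 18529 J
Total: 15724 + 84909 + 107809 + 583556 + 18529 = 810527 J = 811 kJ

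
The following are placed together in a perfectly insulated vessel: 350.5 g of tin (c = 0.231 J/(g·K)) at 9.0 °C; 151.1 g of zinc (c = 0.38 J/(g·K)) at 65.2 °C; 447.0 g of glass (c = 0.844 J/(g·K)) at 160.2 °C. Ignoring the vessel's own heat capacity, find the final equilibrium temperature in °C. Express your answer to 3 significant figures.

T_f = 126 °C

Σ mᵢcᵢ(T − Tᵢ) = 0  ⇒  T = Σ mᵢcᵢTᵢ / Σ mᵢcᵢ
Σ mᵢcᵢ = 350.5×0.231 + 151.1×0.38 + 447.0×0.844 = 515.6515
Σ mᵢcᵢTᵢ = 80.9655×9.0 + 57.418×65.2 + 377.268×160.2 = 64911
T = 64911 / 515.6515 = 125.9 °C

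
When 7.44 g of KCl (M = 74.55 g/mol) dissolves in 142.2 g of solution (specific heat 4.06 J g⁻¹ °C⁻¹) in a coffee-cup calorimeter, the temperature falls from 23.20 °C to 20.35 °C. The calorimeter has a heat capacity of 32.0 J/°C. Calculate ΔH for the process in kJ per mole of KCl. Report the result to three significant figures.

ΔH = 17.4 kJ/mol

|ΔT| = |20.35 − 23.20| = 2.85 °C
|q_surr| = (142.2 × 4.06 + 32.0) × 2.85 = 609.332 × 2.85 = 1737 J
n(KCl) = 7.44 / 74.55 = 0.09980 mol
Temperature fell, so q_rxn = +|q_surr| = 1.737 kJ
ΔH = q_rxn / n = 17.40 kJ/mol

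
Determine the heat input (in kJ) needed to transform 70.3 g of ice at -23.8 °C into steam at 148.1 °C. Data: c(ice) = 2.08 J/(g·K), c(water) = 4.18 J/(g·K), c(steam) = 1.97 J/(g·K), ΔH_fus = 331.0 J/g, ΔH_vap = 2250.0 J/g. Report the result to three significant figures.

q = 221 kJ

q1 (heat ice -23.8→0.0 °C): 70.3 × 2.08 × 23.8 = 3480 J
q2 (melt at 0 °C): 70.3 × 331.0 = 23269 J
q3 (heat water 0.0→100.0 °C): 70.3 × 4.18 × 100.0 = 29385 J
q4 (vaporize at 100 °C): 70.3 × 2250.0 = 158175 J
q5 (heat steam 100.0→148.1 °C): 70.3 × 1.97 × 48.1 = 6661 J
Total: 3480 + 23269 + 29385 + 158175 + 6661 = 220970 J = 221 kJ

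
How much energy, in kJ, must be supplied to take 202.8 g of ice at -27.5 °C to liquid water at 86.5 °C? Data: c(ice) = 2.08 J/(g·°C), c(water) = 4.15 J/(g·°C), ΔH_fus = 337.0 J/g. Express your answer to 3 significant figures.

q1 (heat ice -27.5→0.0 °C): 202.8 × 2.08 × 27.5 = 11600 J
q2 (melt at 0 °C): 202.8 × 337.0 = 68344 J
q3 (heat water 0.0→86.5 °C): 202.8 × 4.15 × 86.5 = 72800 J
Total: 11600 + 68344 + 72800 = 152744 J = 153 kJ

q = 153 kJ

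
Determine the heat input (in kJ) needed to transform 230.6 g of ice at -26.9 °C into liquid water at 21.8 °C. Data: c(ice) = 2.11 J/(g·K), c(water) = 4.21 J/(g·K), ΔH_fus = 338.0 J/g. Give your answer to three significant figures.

q = 112 kJ

q1 (heat ice -26.9→0.0 °C): 230.6 × 2.11 × 26.9 = 13089 J
q2 (melt at 0 °C): 230.6 × 338.0 = 77943 J
q3 (heat water 0.0→21.8 °C): 230.6 × 4.21 × 21.8 = 21164 J
Total: 13089 + 77943 + 21164 = 112196 J = 112 kJ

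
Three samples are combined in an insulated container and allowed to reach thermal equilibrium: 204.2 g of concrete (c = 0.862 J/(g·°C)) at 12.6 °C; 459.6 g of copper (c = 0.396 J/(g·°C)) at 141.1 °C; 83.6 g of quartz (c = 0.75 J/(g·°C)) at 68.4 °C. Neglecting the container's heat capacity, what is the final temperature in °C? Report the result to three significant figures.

Σ mᵢcᵢ(T − Tᵢ) = 0  ⇒  T = Σ mᵢcᵢTᵢ / Σ mᵢcᵢ
Σ mᵢcᵢ = 204.2×0.862 + 459.6×0.396 + 83.6×0.75 = 420.7220
Σ mᵢcᵢTᵢ = 176.0204×12.6 + 182.0016×141.1 + 62.7×68.4 = 32187
T = 32187 / 420.7220 = 76.50 °C

T_f = 76.5 °C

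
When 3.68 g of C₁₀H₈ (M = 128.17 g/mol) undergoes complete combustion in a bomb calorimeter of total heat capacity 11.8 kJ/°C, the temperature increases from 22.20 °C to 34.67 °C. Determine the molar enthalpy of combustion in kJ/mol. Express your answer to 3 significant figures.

ΔT = 34.67 − 22.20 = 12.47 °C
q_cal = C_cal × ΔT = 11.8 × 12.47 = 147.146 kJ
n = 3.68 / 128.17 = 0.028712 mol
q_rxn = −q_cal = -147.146 kJ
ΔH = -147.146 / 0.028712 = -5124.9 kJ/mol

ΔH = -5120 kJ/mol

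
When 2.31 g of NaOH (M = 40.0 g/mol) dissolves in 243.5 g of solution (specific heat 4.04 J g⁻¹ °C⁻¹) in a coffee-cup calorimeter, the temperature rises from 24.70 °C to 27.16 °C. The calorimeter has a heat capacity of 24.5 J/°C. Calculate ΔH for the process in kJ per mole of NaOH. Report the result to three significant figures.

ΔH = -42.9 kJ/mol

|ΔT| = |27.16 − 24.70| = 2.46 °C
|q_surr| = (243.5 × 4.04 + 24.5) × 2.46 = 1008.24 × 2.46 = 2480 J
n(NaOH) = 2.31 / 40.0 = 0.05775 mol
Temperature rose, so q_rxn = −|q_surr| = -2.480 kJ
ΔH = q_rxn / n = -42.94 kJ/mol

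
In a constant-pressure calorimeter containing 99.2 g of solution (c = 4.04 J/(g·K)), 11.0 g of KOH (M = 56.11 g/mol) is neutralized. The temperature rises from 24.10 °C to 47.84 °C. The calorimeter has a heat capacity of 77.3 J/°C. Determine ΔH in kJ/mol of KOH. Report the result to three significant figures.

ΔH = -57.9 kJ/mol

|ΔT| = |47.84 − 24.10| = 23.74 °C
|q_surr| = (99.2 × 4.04 + 77.3) × 23.74 = 478.068 × 23.74 = 11350 J
n(KOH) = 11.0 / 56.11 = 0.1960 mol
Temperature rose, so q_rxn = −|q_surr| = -11.35 kJ
ΔH = q_rxn / n = -57.91 kJ/mol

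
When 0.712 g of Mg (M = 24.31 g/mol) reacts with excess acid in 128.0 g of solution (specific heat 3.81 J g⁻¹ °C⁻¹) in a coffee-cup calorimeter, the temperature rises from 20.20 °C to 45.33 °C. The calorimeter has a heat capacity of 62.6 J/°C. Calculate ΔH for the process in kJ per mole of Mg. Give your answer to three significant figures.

|ΔT| = |45.33 − 20.20| = 25.13 °C
|q_surr| = (128.0 × 3.81 + 62.6) × 25.13 = 550.28 × 25.13 = 13830 J
n(Mg) = 0.712 / 24.31 = 0.02929 mol
Temperature rose, so q_rxn = −|q_surr| = -13.83 kJ
ΔH = q_rxn / n = -472.2 kJ/mol

ΔH = -472 kJ/mol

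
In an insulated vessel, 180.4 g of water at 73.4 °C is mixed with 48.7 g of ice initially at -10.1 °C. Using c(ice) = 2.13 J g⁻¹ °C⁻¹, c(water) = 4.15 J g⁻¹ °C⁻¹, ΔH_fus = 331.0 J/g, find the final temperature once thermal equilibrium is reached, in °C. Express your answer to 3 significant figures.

T_f = 39.7 °C

Heat to bring ice to 0 °C and melt it: q₁ = 48.7×2.13×10.1 + 48.7×331.0 = 17167 J
Heat the water can supply cooling to 0 °C: 180.4×4.15×73.4 = 54951.6 J > q₁, so all ice melts.
Energy balance: 180.4×4.15×(73.4 − T) = 17167 + 48.7×4.15×(T − 0)
748.66(73.4 − T) = 17167 + 202.105 T
54951.6 − 17167 = 950.765 T
T = 37784.6 / 950.765 = 39.74 °C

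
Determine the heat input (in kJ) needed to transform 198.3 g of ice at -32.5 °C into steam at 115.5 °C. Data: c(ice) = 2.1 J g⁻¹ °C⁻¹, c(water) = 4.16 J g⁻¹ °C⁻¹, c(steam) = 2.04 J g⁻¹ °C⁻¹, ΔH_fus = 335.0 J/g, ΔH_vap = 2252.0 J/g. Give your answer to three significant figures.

q1 (heat ice -32.5→0.0 °C): 198.3 × 2.1 × 32.5 = 13534 J
q2 (melt at 0 °C): 198.3 × 335.0 = 66431 J
q3 (heat water 0.0→100.0 °C): 198.3 × 4.16 × 100.0 = 82493 J
q4 (vaporize at 100 °C): 198.3 × 2252.0 = 446572 J
q5 (heat steam 100.0→115.5 °C): 198.3 × 2.04 × 15.5 = 6270 J
Total: 13534 + 66431 + 82493 + 446572 + 6270 = 615300 J = 615 kJ

q = 615 kJ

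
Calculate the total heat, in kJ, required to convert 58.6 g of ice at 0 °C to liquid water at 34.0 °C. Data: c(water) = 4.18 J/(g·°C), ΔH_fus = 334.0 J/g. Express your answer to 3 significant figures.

q1 (melt at 0 °C): 58.6 × 334.0 = 19572 J
q2 (heat water 0.0→34.0 °C): 58.6 × 4.18 × 34.0 = 8328 J
Total: 19572 + 8328 = 27900 J = 27.9 kJ

q = 27.9 kJ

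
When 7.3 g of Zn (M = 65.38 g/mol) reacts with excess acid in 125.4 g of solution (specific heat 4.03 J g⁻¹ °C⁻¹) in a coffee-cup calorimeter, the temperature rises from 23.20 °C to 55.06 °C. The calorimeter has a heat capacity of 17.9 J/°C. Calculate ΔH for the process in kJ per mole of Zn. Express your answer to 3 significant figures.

|ΔT| = |55.06 − 23.20| = 31.86 °C
|q_surr| = (125.4 × 4.03 + 17.9) × 31.86 = 523.262 × 31.86 = 16670 J
n(Zn) = 7.3 / 65.38 = 0.1117 mol
Temperature rose, so q_rxn = −|q_surr| = -16.67 kJ
ΔH = q_rxn / n = -149.2 kJ/mol

ΔH = -149 kJ/mol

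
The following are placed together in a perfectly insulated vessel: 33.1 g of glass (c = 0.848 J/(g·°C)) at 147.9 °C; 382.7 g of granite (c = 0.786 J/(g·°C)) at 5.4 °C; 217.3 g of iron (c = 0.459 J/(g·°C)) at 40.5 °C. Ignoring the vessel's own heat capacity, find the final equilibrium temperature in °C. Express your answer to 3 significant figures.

Σ mᵢcᵢ(T − Tᵢ) = 0  ⇒  T = Σ mᵢcᵢTᵢ / Σ mᵢcᵢ
Σ mᵢcᵢ = 33.1×0.848 + 382.7×0.786 + 217.3×0.459 = 428.6117
Σ mᵢcᵢTᵢ = 28.0688×147.9 + 300.8022×5.4 + 99.7407×40.5 = 9815.2
T = 9815.2 / 428.6117 = 22.90 °C

T_f = 22.9 °C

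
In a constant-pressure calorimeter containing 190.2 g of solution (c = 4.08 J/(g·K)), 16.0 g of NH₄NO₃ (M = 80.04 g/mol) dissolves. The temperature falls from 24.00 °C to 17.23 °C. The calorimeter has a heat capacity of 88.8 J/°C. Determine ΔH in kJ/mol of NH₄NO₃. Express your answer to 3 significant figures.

ΔH = 29.3 kJ/mol

|ΔT| = |17.23 − 24.00| = 6.77 °C
|q_surr| = (190.2 × 4.08 + 88.8) × 6.77 = 864.816 × 6.77 = 5855 J
n(NH₄NO₃) = 16.0 / 80.04 = 0.1999 mol
Temperature fell, so q_rxn = +|q_surr| = 5.855 kJ
ΔH = q_rxn / n = 29.29 kJ/mol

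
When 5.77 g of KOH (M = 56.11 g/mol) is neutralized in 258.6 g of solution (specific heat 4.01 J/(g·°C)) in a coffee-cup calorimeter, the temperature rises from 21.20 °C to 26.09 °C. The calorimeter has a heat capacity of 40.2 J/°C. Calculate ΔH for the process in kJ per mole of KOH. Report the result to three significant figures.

|ΔT| = |26.09 − 21.20| = 4.89 °C
|q_surr| = (258.6 × 4.01 + 40.2) × 4.89 = 1077.186 × 4.89 = 5267 J
n(KOH) = 5.77 / 56.11 = 0.1028 mol
Temperature rose, so q_rxn = −|q_surr| = -5.267 kJ
ΔH = q_rxn / n = -51.24 kJ/mol

ΔH = -51.2 kJ/mol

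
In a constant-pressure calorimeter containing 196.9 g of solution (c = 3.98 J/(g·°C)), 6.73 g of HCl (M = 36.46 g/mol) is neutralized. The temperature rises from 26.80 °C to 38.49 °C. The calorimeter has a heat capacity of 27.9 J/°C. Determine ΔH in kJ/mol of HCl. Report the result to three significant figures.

ΔH = -51.4 kJ/mol

|ΔT| = |38.49 − 26.80| = 11.69 °C
|q_surr| = (196.9 × 3.98 + 27.9) × 11.69 = 811.562 × 11.69 = 9487 J
n(HCl) = 6.73 / 36.46 = 0.1846 mol
Temperature rose, so q_rxn = −|q_surr| = -9.487 kJ
ΔH = q_rxn / n = -51.39 kJ/mol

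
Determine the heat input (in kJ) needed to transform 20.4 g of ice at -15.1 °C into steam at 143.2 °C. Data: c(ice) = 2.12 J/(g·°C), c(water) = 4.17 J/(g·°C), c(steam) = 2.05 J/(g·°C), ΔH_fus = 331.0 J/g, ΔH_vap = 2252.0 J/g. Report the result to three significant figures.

q1 (heat ice -15.1→0.0 °C): 20.4 × 2.12 × 15.1 = 653 J
q2 (melt at 0 °C): 20.4 × 331.0 = 6752 J
q3 (heat water 0.0→100.0 °C): 20.4 × 4.17 × 100.0 = 8507 J
q4 (vaporize at 100 °C): 20.4 × 2252.0 = 45941 J
q5 (heat steam 100.0→143.2 °C): 20.4 × 2.05 × 43.2 = 1807 J
Total: 653 + 6752 + 8507 + 45941 + 1807 = 63660 J = 63.7 kJ

q = 63.7 kJ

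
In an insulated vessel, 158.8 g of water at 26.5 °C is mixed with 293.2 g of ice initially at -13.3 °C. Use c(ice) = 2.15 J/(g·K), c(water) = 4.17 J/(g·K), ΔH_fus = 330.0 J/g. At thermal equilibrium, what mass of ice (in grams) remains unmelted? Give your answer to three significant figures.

Heat to warm all ice to 0 °C: 293.2×2.15×13.3 = 8384.1 J
Heat released by water cooling to 0 °C: 158.8×4.17×26.5 = 17548 J
17548 J < 8384.1 + 293.2×330.0 = 105140.1 J, so not all ice melts; final T = 0 °C.
Heat left for melting: 17548 − 8384.1 = 9163.9 J
Mass melted = 9163.9 / 330.0 = 27.77 g
Ice remaining = 293.2 − 27.77 = 265.43 g

m_ice remaining = 265 g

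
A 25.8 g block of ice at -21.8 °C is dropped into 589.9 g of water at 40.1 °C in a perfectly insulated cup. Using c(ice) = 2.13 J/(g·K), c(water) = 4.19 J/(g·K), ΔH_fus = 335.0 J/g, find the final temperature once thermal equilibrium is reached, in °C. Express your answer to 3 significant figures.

Heat to bring ice to 0 °C and melt it: q₁ = 25.8×2.13×21.8 + 25.8×335.0 = 9841.0 J
Heat the water can supply cooling to 0 °C: 589.9×4.19×40.1 = 99114.4 J > q₁, so all ice melts.
Energy balance: 589.9×4.19×(40.1 − T) = 9841.0 + 25.8×4.19×(T − 0)
2471.681(40.1 − T) = 9841.0 + 108.102 T
99114.4 − 9841.0 = 2579.783 T
T = 89273.4 / 2579.783 = 34.61 °C

T_f = 34.6 °C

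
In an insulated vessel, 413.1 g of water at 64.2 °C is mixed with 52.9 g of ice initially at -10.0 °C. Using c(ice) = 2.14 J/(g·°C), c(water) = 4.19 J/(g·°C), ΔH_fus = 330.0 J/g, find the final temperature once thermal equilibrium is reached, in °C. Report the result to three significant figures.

Heat to bring ice to 0 °C and melt it: q₁ = 52.9×2.14×10.0 + 52.9×330.0 = 18589 J
Heat the water can supply cooling to 0 °C: 413.1×4.19×64.2 = 111123 J > q₁, so all ice melts.
Energy balance: 413.1×4.19×(64.2 − T) = 18589 + 52.9×4.19×(T − 0)
1730.889(64.2 − T) = 18589 + 221.651 T
111123 − 18589 = 1952.540 T
T = 92534 / 1952.540 = 47.39 °C

T_f = 47.4 °C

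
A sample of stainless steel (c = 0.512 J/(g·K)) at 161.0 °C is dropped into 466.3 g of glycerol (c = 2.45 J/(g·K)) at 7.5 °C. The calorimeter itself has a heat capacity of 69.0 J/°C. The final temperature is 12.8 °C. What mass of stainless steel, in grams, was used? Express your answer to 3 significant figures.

q_gained = (466.3 × 2.45 + 69.0) × (12.8 − 7.5) = 6421 J
q_lost = m × 0.512 × (161.0 − 12.8) = 75.8784 m
m = 6421 / 75.8784 = 84.6 g

m = 84.6 g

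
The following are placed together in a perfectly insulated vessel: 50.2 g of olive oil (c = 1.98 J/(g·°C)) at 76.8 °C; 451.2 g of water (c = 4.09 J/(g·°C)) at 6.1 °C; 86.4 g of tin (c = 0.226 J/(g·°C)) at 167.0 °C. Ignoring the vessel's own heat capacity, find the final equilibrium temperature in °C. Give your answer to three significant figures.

T_f = 11.3 °C

Σ mᵢcᵢ(T − Tᵢ) = 0  ⇒  T = Σ mᵢcᵢTᵢ / Σ mᵢcᵢ
Σ mᵢcᵢ = 50.2×1.98 + 451.2×4.09 + 86.4×0.226 = 1964.3304
Σ mᵢcᵢTᵢ = 99.396×76.8 + 1845.408×6.1 + 19.5264×167.0 = 22152
T = 22152 / 1964.3304 = 11.28 °C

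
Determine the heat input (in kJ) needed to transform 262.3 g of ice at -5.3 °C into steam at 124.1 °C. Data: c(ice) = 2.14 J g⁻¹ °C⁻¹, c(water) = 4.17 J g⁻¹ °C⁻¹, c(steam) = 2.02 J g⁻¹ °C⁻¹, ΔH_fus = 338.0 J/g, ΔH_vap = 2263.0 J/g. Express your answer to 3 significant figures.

q1 (heat ice -5.3→0.0 °C): 262.3 × 2.14 × 5.3 = 2975 J
q2 (melt at 0 °C): 262.3 × 338.0 = 88657 J
q3 (heat water 0.0→100.0 °C): 262.3 × 4.17 × 100.0 = 109379 J
q4 (vaporize at 100 °C): 262.3 × 2263.0 = 593585 J
q5 (heat steam 100.0→124.1 °C): 262.3 × 2.02 × 24.1 = 12769 J
Total: 2975 + 88657 + 109379 + 593585 + 12769 = 807365 J = 807 kJ

q = 807 kJ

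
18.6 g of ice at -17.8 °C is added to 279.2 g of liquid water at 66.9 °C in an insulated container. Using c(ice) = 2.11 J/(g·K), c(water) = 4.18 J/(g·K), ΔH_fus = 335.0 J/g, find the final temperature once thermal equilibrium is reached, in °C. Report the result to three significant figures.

T_f = 57.2 °C

Heat to bring ice to 0 °C and melt it: q₁ = 18.6×2.11×17.8 + 18.6×335.0 = 6929.6 J
Heat the water can supply cooling to 0 °C: 279.2×4.18×66.9 = 78076.0 J > q₁, so all ice melts.
Energy balance: 279.2×4.18×(66.9 − T) = 6929.6 + 18.6×4.18×(T − 0)
1167.056(66.9 − T) = 6929.6 + 77.748 T
78076.0 − 6929.6 = 1244.804 T
T = 71146.4 / 1244.804 = 57.15 °C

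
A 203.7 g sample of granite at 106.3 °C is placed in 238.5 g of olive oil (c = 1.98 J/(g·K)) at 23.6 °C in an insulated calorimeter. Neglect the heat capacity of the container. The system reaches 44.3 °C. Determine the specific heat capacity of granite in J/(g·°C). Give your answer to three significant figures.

c = 0.774 J/(g·°C)

q_gained = (238.5 × 1.98) × (44.3 − 23.6) = 9775 J
q_lost = 203.7 × c × (106.3 − 44.3) = 12629.4 c
Set equal: c = 9775 / 12629.4 = 0.774 J/(g·°C)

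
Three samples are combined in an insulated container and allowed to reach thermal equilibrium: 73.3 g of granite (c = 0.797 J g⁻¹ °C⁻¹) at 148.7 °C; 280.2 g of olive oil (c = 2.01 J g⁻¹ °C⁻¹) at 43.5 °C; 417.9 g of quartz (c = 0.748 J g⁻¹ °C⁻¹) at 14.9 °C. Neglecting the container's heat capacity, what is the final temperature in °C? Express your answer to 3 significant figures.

T_f = 40.5 °C

Σ mᵢcᵢ(T − Tᵢ) = 0  ⇒  T = Σ mᵢcᵢTᵢ / Σ mᵢcᵢ
Σ mᵢcᵢ = 73.3×0.797 + 280.2×2.01 + 417.9×0.748 = 934.2113
Σ mᵢcᵢTᵢ = 58.4201×148.7 + 563.202×43.5 + 312.5892×14.9 = 37844
T = 37844 / 934.2113 = 40.51 °C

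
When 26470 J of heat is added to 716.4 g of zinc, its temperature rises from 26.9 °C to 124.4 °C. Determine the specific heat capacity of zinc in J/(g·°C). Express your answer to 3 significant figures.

c = q / (m ΔT) = 26470 / (716.4 × 97.5)
c = 26470 / 69849 = 0.379 J/(g·°C)

c = 0.379 J/(g·°C)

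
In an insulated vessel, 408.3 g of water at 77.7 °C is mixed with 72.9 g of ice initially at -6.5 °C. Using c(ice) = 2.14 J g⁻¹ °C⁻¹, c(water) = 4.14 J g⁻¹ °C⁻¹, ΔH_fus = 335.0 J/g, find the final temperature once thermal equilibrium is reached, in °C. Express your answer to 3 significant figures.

T_f = 53.2 °C

Heat to bring ice to 0 °C and melt it: q₁ = 72.9×2.14×6.5 + 72.9×335.0 = 25436 J
Heat the water can supply cooling to 0 °C: 408.3×4.14×77.7 = 131341 J > q₁, so all ice melts.
Energy balance: 408.3×4.14×(77.7 − T) = 25436 + 72.9×4.14×(T − 0)
1690.362(77.7 − T) = 25436 + 301.806 T
131341 − 25436 = 1992.168 T
T = 105905 / 1992.168 = 53.16 °C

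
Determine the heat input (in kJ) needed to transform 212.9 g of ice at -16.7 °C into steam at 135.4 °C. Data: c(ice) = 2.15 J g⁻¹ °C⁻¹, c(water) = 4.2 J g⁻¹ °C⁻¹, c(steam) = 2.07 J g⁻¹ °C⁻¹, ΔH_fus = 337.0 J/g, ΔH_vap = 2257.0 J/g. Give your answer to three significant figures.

q1 (heat ice -16.7→0.0 °C): 212.9 × 2.15 × 16.7 = 7644 J
q2 (melt at 0 °C): 212.9 × 337.0 = 71747 J
q3 (heat water 0.0→100.0 °C): 212.9 × 4.2 × 100.0 = 89418 J
q4 (vaporize at 100 °C): 212.9 × 2257.0 = 480515 J
q5 (heat steam 100.0→135.4 °C): 212.9 × 2.07 × 35.4 = 15601 J
Total: 7644 + 71747 + 89418 + 480515 + 15601 = 664925 J = 665 kJ

q = 665 kJ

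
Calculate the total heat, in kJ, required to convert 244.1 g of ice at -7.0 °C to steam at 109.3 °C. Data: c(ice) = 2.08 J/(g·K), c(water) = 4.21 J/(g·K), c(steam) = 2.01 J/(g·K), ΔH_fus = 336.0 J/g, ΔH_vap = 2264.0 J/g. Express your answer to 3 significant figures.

q1 (heat ice -7.0→0.0 °C): 244.1 × 2.08 × 7.0 = 3554 J
q2 (melt at 0 °C): 244.1 × 336.0 = 82018 J
q3 (heat water 0.0→100.0 °C): 244.1 × 4.21 × 100.0 = 102766 J
q4 (vaporize at 100 °C): 244.1 × 2264.0 = 552642 J
q5 (heat steam 100.0→109.3 °C): 244.1 × 2.01 × 9.3 = 4563 J
Total: 3554 + 82018 + 102766 + 552642 + 4563 = 745543 J = 746 kJ

q = 746 kJ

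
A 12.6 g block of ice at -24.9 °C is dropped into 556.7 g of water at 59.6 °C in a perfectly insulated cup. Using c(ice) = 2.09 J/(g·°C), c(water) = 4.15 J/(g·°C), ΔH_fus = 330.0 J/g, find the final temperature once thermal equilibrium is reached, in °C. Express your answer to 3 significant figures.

T_f = 56.2 °C

Heat to bring ice to 0 °C and melt it: q₁ = 12.6×2.09×24.9 + 12.6×330.0 = 4813.7 J
Heat the water can supply cooling to 0 °C: 556.7×4.15×59.6 = 137694 J > q₁, so all ice melts.
Energy balance: 556.7×4.15×(59.6 − T) = 4813.7 + 12.6×4.15×(T − 0)
2310.305(59.6 − T) = 4813.7 + 52.29 T
137694 − 4813.7 = 2362.595 T
T = 132880.3 / 2362.595 = 56.24 °C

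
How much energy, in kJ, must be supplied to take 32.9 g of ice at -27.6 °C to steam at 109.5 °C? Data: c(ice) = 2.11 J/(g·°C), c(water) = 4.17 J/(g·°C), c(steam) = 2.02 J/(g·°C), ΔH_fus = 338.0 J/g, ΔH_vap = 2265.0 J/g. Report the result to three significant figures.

q = 102 kJ

q1 (heat ice -27.6→0.0 °C): 32.9 × 2.11 × 27.6 = 1916 J
q2 (melt at 0 °C): 32.9 × 338.0 = 11120 J
q3 (heat water 0.0→100.0 °C): 32.9 × 4.17 × 100.0 = 13719 J
q4 (vaporize at 100 °C): 32.9 × 2265.0 = 74519 J
q5 (heat steam 100.0→109.5 °C): 32.9 × 2.02 × 9.5 = 631 J
Total: 1916 + 11120 + 13719 + 74519 + 631 = 101905 J = 102 kJ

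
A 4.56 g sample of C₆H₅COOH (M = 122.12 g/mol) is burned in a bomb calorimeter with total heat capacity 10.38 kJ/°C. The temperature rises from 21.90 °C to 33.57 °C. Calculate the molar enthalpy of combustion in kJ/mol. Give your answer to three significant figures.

ΔT = 33.57 − 21.90 = 11.67 °C
q_cal = C_cal × ΔT = 10.38 × 11.67 = 121.1346 kJ
n = 4.56 / 122.12 = 0.03734 mol
q_rxn = −q_cal = -121.1346 kJ
ΔH = -121.1346 / 0.03734 = -3244 kJ/mol

ΔH = -3240 kJ/mol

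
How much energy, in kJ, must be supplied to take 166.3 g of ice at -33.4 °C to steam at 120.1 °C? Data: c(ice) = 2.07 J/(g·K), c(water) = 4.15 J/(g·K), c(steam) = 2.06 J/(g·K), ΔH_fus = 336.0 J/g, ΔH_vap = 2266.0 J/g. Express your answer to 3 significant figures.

q = 520 kJ

q1 (heat ice -33.4→0.0 °C): 166.3 × 2.07 × 33.4 = 11498 J
q2 (melt at 0 °C): 166.3 × 336.0 = 55877 J
q3 (heat water 0.0→100.0 °C): 166.3 × 4.15 × 100.0 = 69015 J
q4 (vaporize at 100 °C): 166.3 × 2266.0 = 376836 J
q5 (heat steam 100.0→120.1 °C): 166.3 × 2.06 × 20.1 = 6886 J
Total: 11498 + 55877 + 69015 + 376836 + 6886 = 520112 J = 520 kJ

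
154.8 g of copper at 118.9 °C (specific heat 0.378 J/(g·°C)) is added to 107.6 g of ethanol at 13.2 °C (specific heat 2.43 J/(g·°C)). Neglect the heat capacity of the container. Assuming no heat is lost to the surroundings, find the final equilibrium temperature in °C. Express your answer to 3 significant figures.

Heat lost by copper = heat gained by ethanol.
(154.8)(0.378)(118.9 − T) = (107.6)(2.43)(T − 13.2)
58.5144 (118.9 − T) = 261.468 (T − 13.2)
6957.4 − 58.5144 T = 261.468 T − 3451.4
10408.8 = 319.9824 T
T = 32.53 °C

T_f = 32.5 °C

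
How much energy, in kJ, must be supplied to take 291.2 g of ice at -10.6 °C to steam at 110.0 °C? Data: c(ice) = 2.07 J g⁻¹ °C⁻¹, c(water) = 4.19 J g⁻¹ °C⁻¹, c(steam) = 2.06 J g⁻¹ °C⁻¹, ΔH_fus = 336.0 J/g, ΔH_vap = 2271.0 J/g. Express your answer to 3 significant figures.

q = 894 kJ

q1 (heat ice -10.6→0.0 °C): 291.2 × 2.07 × 10.6 = 6390 J
q2 (melt at 0 °C): 291.2 × 336.0 = 97843 J
q3 (heat water 0.0→100.0 °C): 291.2 × 4.19 × 100.0 = 122013 J
q4 (vaporize at 100 °C): 291.2 × 2271.0 = 661315 J
q5 (heat steam 100.0→110.0 °C): 291.2 × 2.06 × 10.0 = 5999 J
Total: 6390 + 97843 + 122013 + 661315 + 5999 = 893560 J = 894 kJ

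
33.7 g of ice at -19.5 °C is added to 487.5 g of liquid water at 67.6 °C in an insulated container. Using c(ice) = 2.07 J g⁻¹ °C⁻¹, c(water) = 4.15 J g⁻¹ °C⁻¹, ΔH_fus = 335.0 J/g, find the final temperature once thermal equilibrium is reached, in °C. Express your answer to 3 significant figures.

T_f = 57.4 °C

Heat to bring ice to 0 °C and melt it: q₁ = 33.7×2.07×19.5 + 33.7×335.0 = 12650 J
Heat the water can supply cooling to 0 °C: 487.5×4.15×67.6 = 136763 J > q₁, so all ice melts.
Energy balance: 487.5×4.15×(67.6 − T) = 12650 + 33.7×4.15×(T − 0)
2023.125(67.6 − T) = 12650 + 139.855 T
136763 − 12650 = 2162.980 T
T = 124113 / 2162.980 = 57.38 °C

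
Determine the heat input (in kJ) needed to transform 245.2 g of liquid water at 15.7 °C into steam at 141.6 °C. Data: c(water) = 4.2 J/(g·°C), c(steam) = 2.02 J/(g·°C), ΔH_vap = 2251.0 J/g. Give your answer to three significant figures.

q1 (heat water 15.7→100.0 °C): 245.2 × 4.2 × 84.3 = 86816 J
q2 (vaporize at 100 °C): 245.2 × 2251.0 = 551945 J
q3 (heat steam 100.0→141.6 °C): 245.2 × 2.02 × 41.6 = 20605 J
Total: 86816 + 551945 + 20605 = 659366 J = 659 kJ

q = 659 kJ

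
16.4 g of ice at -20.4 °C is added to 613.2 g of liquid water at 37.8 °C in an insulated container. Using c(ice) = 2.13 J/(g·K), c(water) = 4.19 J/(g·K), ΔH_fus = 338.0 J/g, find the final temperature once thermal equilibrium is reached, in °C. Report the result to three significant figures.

Heat to bring ice to 0 °C and melt it: q₁ = 16.4×2.13×20.4 + 16.4×338.0 = 6255.8 J
Heat the water can supply cooling to 0 °C: 613.2×4.19×37.8 = 97119.8 J > q₁, so all ice melts.
Energy balance: 613.2×4.19×(37.8 − T) = 6255.8 + 16.4×4.19×(T − 0)
2569.308(37.8 − T) = 6255.8 + 68.716 T
97119.8 − 6255.8 = 2638.024 T
T = 90864.0 / 2638.024 = 34.44 °C

T_f = 34.4 °C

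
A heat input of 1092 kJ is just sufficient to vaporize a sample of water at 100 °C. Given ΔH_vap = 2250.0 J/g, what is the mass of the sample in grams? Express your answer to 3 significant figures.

m = q / ΔH_vap = 1092000 J / 2250.0 J/g = 485 g

m = 485 g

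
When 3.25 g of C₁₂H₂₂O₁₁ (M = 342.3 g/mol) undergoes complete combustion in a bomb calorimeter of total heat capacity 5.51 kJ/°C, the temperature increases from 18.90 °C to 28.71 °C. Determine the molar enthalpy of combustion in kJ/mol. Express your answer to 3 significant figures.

ΔH = -5690 kJ/mol

ΔT = 28.71 − 18.90 = 9.81 °C
q_cal = C_cal × ΔT = 5.51 × 9.81 = 54.0531 kJ
n = 3.25 / 342.3 = 0.009495 mol
q_rxn = −q_cal = -54.0531 kJ
ΔH = -54.0531 / 0.009495 = -5693 kJ/mol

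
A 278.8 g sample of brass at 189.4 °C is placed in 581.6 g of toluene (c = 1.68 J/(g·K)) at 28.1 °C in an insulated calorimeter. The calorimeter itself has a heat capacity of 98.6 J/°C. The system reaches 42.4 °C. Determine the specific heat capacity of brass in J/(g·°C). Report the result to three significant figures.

q_gained = (581.6 × 1.68 + 98.6) × (42.4 − 28.1) = 15380 J
q_lost = 278.8 × c × (189.4 − 42.4) = 40983.6 c
Set equal: c = 15380 / 40983.6 = 0.375 J/(g·°C)

c = 0.375 J/(g·°C)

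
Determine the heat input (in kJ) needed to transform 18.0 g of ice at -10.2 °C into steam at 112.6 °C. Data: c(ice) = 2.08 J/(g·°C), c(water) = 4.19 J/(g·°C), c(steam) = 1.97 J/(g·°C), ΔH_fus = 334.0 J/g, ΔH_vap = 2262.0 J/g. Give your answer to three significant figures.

q1 (heat ice -10.2→0.0 °C): 18.0 × 2.08 × 10.2 = 382 J
q2 (melt at 0 °C): 18.0 × 334.0 = 6012 J
q3 (heat water 0.0→100.0 °C): 18.0 × 4.19 × 100.0 = 7542 J
q4 (vaporize at 100 °C): 18.0 × 2262.0 = 40716 J
q5 (heat steam 100.0→112.6 °C): 18.0 × 1.97 × 12.6 = 447 J
Total: 382 + 6012 + 7542 + 40716 + 447 = 55099 J = 55.1 kJ

q = 55.1 kJ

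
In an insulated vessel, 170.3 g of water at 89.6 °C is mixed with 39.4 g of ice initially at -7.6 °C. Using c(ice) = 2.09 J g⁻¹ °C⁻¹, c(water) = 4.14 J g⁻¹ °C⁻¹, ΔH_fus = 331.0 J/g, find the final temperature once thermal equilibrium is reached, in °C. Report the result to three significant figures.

T_f = 57.0 °C

Heat to bring ice to 0 °C and melt it: q₁ = 39.4×2.09×7.6 + 39.4×331.0 = 13667 J
Heat the water can supply cooling to 0 °C: 170.3×4.14×89.6 = 63171.8 J > q₁, so all ice melts.
Energy balance: 170.3×4.14×(89.6 − T) = 13667 + 39.4×4.14×(T − 0)
705.042(89.6 − T) = 13667 + 163.116 T
63171.8 − 13667 = 868.158 T
T = 49504.8 / 868.158 = 57.02 °C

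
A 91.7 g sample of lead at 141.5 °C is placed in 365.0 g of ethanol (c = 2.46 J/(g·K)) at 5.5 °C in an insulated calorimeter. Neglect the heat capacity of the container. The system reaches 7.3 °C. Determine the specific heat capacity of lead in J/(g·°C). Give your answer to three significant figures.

c = 0.131 J/(g·°C)

q_gained = (365.0 × 2.46) × (7.3 − 5.5) = 1616 J
q_lost = 91.7 × c × (141.5 − 7.3) = 12306.14 c
Set equal: c = 1616 / 12306.14 = 0.131 J/(g·°C)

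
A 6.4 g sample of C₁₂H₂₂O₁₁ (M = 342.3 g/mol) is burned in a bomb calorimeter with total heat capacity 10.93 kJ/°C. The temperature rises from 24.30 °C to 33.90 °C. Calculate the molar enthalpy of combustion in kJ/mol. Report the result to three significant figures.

ΔT = 33.90 − 24.30 = 9.60 °C
q_cal = C_cal × ΔT = 10.93 × 9.60 = 104.928 kJ
n = 6.4 / 342.3 = 0.01870 mol
q_rxn = −q_cal = -104.928 kJ
ΔH = -104.928 / 0.01870 = -5611 kJ/mol

ΔH = -5610 kJ/mol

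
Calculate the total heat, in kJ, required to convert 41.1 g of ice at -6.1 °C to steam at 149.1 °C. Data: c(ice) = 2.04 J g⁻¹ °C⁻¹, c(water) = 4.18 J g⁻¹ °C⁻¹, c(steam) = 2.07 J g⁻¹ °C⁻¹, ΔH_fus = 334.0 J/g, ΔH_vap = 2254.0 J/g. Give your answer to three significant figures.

q = 128 kJ

q1 (heat ice -6.1→0.0 °C): 41.1 × 2.04 × 6.1 = 511 J
q2 (melt at 0 °C): 41.1 × 334.0 = 13727 J
q3 (heat water 0.0→100.0 °C): 41.1 × 4.18 × 100.0 = 17180 J
q4 (vaporize at 100 °C): 41.1 × 2254.0 = 92639 J
q5 (heat steam 100.0→149.1 °C): 41.1 × 2.07 × 49.1 = 4177 J
Total: 511 + 13727 + 17180 + 92639 + 4177 = 128234 J = 128 kJ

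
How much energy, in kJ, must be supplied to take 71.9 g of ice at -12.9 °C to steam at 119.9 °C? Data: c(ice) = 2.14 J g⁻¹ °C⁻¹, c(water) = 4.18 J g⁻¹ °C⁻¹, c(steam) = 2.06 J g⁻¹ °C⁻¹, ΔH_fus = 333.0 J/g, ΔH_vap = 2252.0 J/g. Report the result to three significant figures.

q = 221 kJ

q1 (heat ice -12.9→0.0 °C): 71.9 × 2.14 × 12.9 = 1985 J
q2 (melt at 0 °C): 71.9 × 333.0 = 23943 J
q3 (heat water 0.0→100.0 °C): 71.9 × 4.18 × 100.0 = 30054 J
q4 (vaporize at 100 °C): 71.9 × 2252.0 = 161919 J
q5 (heat steam 100.0→119.9 °C): 71.9 × 2.06 × 19.9 = 2947 J
Total: 1985 + 23943 + 30054 + 161919 + 2947 = 220848 J = 221 kJ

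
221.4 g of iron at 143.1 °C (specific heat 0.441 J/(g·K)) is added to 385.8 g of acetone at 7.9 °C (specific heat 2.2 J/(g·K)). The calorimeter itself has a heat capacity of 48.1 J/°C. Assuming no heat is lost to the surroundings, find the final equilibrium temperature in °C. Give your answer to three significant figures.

Heat lost by iron = heat gained by acetone + calorimeter.
(221.4)(0.441)(143.1 − T) = [(385.8)(2.2) + 48.1](T − 7.9)
97.6374 (143.1 − T) = 896.86 (T − 7.9)
13972 − 97.6374 T = 896.86 T − 7085.2
21057.2 = 994.4974 T
T = 21.17 °C

T_f = 21.2 °C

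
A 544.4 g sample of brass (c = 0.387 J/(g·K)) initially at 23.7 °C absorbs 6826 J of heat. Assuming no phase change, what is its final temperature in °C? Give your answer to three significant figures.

T_f = 56.1 °C

ΔT = q / (m c) = 6826 / (544.4 × 0.387) = 32.40 °C
T_f = 23.7 + 32.40 = 56.10 °C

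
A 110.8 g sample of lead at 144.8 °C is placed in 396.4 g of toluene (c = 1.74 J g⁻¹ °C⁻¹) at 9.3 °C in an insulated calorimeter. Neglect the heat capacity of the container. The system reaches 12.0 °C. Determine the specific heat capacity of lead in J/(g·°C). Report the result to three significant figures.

q_gained = (396.4 × 1.74) × (12.0 − 9.3) = 1862 J
q_lost = 110.8 × c × (144.8 − 12.0) = 14714.24 c
Set equal: c = 1862 / 14714.24 = 0.127 J/(g·°C)

c = 0.127 J/(g·°C)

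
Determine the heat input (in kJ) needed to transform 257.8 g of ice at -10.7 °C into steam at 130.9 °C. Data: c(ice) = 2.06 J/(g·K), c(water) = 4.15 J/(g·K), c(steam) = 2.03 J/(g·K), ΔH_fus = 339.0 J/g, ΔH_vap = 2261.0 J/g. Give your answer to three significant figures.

q1 (heat ice -10.7→0.0 °C): 257.8 × 2.06 × 10.7 = 5682 J
q2 (melt at 0 °C): 257.8 × 339.0 = 87394 J
q3 (heat water 0.0→100.0 °C): 257.8 × 4.15 × 100.0 = 106987 J
q4 (vaporize at 100 °C): 257.8 × 2261.0 = 582886 J
q5 (heat steam 100.0→130.9 °C): 257.8 × 2.03 × 30.9 = 16171 J
Total: 5682 + 87394 + 106987 + 582886 + 16171 = 799120 J = 799 kJ

q = 799 kJ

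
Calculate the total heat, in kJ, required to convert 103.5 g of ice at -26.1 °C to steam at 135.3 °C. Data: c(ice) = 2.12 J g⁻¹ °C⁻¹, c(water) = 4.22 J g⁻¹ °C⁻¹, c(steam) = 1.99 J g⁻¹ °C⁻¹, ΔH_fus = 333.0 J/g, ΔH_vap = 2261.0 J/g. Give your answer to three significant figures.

q = 325 kJ

q1 (heat ice -26.1→0.0 °C): 103.5 × 2.12 × 26.1 = 5727 J
q2 (melt at 0 °C): 103.5 × 333.0 = 34466 J
q3 (heat water 0.0→100.0 °C): 103.5 × 4.22 × 100.0 = 43677 J
q4 (vaporize at 100 °C): 103.5 × 2261.0 = 234014 J
q5 (heat steam 100.0→135.3 °C): 103.5 × 1.99 × 35.3 = 7271 J
Total: 5727 + 34466 + 43677 + 234014 + 7271 = 325155 J = 325 kJ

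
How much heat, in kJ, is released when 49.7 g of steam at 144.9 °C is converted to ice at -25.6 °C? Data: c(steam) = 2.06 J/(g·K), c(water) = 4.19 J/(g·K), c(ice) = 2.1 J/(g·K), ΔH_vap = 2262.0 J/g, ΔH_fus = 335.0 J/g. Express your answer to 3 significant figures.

q = 157 kJ

q1 (cool steam 144.9→100 °C): 49.7 × 2.06 × 44.9 = 4597 J
q2 (condense at 100 °C): 49.7 × 2262.0 = 112421 J
q3 (cool water 100→0 °C): 49.7 × 4.19 × 100.0 = 20824 J
q4 (freeze at 0 °C): 49.7 × 335.0 = 16650 J
q5 (cool ice 0→-25.6 °C): 49.7 × 2.1 × 25.6 = 2672 J
Total: 4597 + 112421 + 20824 + 16650 + 2672 = 157164 J = 157 kJ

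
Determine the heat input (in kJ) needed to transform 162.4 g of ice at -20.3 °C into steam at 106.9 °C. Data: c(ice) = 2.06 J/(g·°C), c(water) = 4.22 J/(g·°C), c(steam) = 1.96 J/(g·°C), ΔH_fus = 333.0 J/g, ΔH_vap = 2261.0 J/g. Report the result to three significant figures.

q1 (heat ice -20.3→0.0 °C): 162.4 × 2.06 × 20.3 = 6791 J
q2 (melt at 0 °C): 162.4 × 333.0 = 54079 J
q3 (heat water 0.0→100.0 °C): 162.4 × 4.22 × 100.0 = 68533 J
q4 (vaporize at 100 °C): 162.4 × 2261.0 = 367186 J
q5 (heat steam 100.0→106.9 °C): 162.4 × 1.96 × 6.9 = 2196 J
Total: 6791 + 54079 + 68533 + 367186 + 2196 = 498785 J = 499 kJ

q = 499 kJ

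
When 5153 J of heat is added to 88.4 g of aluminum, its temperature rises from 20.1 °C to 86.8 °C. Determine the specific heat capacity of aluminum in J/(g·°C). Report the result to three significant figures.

c = 0.874 J/(g·°C)

c = q / (m ΔT) = 5153 / (88.4 × 66.7)
c = 5153 / 5896.28 = 0.874 J/(g·°C)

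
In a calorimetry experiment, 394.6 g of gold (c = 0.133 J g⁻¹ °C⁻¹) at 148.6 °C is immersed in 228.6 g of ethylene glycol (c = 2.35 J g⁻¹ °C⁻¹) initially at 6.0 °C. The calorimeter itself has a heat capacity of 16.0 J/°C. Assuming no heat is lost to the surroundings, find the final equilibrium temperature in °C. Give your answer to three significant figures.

Heat lost by gold = heat gained by ethylene glycol + calorimeter.
(394.6)(0.133)(148.6 − T) = [(228.6)(2.35) + 16.0](T − 6.0)
52.4818 (148.6 − T) = 553.21 (T − 6.0)
7798.8 − 52.4818 T = 553.21 T − 3319.3
11118.1 = 605.6918 T
T = 18.36 °C

T_f = 18.4 °C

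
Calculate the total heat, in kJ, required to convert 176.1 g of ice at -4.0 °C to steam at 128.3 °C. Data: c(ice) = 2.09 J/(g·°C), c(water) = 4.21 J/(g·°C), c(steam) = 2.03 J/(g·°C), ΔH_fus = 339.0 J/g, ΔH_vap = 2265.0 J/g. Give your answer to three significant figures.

q1 (heat ice -4.0→0.0 °C): 176.1 × 2.09 × 4.0 = 1472 J
q2 (melt at 0 °C): 176.1 × 339.0 = 59698 J
q3 (heat water 0.0→100.0 °C): 176.1 × 4.21 × 100.0 = 74138 J
q4 (vaporize at 100 °C): 176.1 × 2265.0 = 398867 J
q5 (heat steam 100.0→128.3 °C): 176.1 × 2.03 × 28.3 = 10117 J
Total: 1472 + 59698 + 74138 + 398867 + 10117 = 544292 J = 544 kJ

q = 544 kJ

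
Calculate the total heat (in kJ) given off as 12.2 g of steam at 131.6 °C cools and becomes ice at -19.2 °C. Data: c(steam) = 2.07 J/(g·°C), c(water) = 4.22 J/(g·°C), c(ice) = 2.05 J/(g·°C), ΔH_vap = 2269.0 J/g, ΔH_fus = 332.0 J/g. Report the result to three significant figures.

q = 38.2 kJ

q1 (cool steam 131.6→100 °C): 12.2 × 2.07 × 31.6 = 798 J
q2 (condense at 100 °C): 12.2 × 2269.0 = 27682 J
q3 (cool water 100→0 °C): 12.2 × 4.22 × 100.0 = 5148 J
q4 (freeze at 0 °C): 12.2 × 332.0 = 4050 J
q5 (cool ice 0→-19.2 °C): 12.2 × 2.05 × 19.2 = 480 J
Total: 798 + 27682 + 5148 + 4050 + 480 = 38158 J = 38.2 kJ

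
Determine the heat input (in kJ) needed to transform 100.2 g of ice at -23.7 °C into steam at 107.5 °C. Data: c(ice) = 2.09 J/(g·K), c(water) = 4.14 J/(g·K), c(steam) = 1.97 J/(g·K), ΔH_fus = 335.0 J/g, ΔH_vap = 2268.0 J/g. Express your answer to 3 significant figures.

q1 (heat ice -23.7→0.0 °C): 100.2 × 2.09 × 23.7 = 4963 J
q2 (melt at 0 °C): 100.2 × 335.0 = 33567 J
q3 (heat water 0.0→100.0 °C): 100.2 × 4.14 × 100.0 = 41483 J
q4 (vaporize at 100 °C): 100.2 × 2268.0 = 227254 J
q5 (heat steam 100.0→107.5 °C): 100.2 × 1.97 × 7.5 = 1480 J
Total: 4963 + 33567 + 41483 + 227254 + 1480 = 308747 J = 309 kJ

q = 309 kJ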